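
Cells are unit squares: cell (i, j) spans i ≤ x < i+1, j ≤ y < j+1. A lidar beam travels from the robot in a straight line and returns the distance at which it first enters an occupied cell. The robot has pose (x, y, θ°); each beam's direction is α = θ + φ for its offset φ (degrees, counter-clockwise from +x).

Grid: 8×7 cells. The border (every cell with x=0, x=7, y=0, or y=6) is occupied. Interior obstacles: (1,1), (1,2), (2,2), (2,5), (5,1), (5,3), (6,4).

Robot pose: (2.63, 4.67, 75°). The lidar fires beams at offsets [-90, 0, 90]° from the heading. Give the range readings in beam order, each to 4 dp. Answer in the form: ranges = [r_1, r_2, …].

ranges = [2.5887, 0.3416, 1.6875]

beam 1: φ=-90°, α=345°
  dir = (cos 345°, sin 345°) = (0.9659, -0.2588); from cell (2,4)
  next x-line at t=0.3831, next y-line at t=2.5887; Δt_x=1.0353, Δt_y=3.8637
    x: enter (3,4) at t=0.3831
    x: enter (4,4) at t=1.4183
    x: enter (5,4) at t=2.4536
    y: enter (5,3) at t=2.5887 ← occupied
  → r_1 = 2.5887
beam 2: φ=0°, α=75°
  dir = (cos 75°, sin 75°) = (0.2588, 0.9659); from cell (2,4)
  next x-line at t=1.4296, next y-line at t=0.3416; Δt_x=3.8637, Δt_y=1.0353
    y: enter (2,5) at t=0.3416 ← occupied
  → r_2 = 0.3416
beam 3: φ=90°, α=165°
  dir = (cos 165°, sin 165°) = (-0.9659, 0.2588); from cell (2,4)
  next x-line at t=0.6522, next y-line at t=1.2750; Δt_x=1.0353, Δt_y=3.8637
    x: enter (1,4) at t=0.6522
    y: enter (1,5) at t=1.2750
    x: enter (0,5) at t=1.6875 ← occupied
  → r_3 = 1.6875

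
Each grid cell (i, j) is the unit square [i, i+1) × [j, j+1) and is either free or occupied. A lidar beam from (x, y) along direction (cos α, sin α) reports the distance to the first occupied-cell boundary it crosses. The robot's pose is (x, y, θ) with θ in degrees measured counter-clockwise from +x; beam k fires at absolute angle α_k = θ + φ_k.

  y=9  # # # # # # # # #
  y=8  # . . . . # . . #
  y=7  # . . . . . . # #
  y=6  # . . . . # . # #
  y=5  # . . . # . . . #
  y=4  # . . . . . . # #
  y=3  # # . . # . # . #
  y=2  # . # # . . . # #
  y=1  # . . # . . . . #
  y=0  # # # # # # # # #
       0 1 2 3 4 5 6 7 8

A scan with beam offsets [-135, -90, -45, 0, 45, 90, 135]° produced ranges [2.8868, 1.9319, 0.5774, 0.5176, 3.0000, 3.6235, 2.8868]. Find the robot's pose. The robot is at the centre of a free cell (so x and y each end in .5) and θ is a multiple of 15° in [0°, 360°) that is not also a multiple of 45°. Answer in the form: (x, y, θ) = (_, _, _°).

The pose lattice has 43·16 = 688 candidates. Test each by forward raycasting.
  (1.5, 1.5, 345°): beam 1 = 0.5774 ≠ 2.8868 ✗
  (1.5, 4.5, 165°): beam 2 = 4.6587 ≠ 1.9319 ✗
  (5.5, 7.5, 30°): beam 1 = 0.5176 ≠ 2.8868 ✗
  (2.5, 7.5, 345°): beam 1 = 1.7321 ≠ 2.8868 ✗
  (1.5, 4.5, 150°): beam 1 = 2.5882 ≠ 2.8868 ✗
  …
  (3.5, 5.5, 15°): r_1=2.8868, r_2=1.9319, r_3=0.5774, r_4=0.5176, r_5=3.0000, r_6=3.6235, r_7=2.8868 — all match ✓
Only this pose fits every beam.

(x, y, θ) = (3.5, 5.5, 15°)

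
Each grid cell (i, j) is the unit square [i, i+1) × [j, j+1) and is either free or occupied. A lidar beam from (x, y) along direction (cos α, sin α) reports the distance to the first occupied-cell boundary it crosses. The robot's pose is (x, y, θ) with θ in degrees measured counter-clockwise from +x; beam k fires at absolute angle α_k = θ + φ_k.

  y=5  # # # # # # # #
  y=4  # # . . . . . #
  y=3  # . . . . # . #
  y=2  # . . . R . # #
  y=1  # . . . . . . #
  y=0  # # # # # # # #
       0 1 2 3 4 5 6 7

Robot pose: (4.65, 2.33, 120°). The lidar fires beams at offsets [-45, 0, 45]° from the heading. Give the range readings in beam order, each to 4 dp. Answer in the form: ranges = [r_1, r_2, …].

ranges = [1.3523, 3.0831, 3.7788]

beam 1: φ=-45°, α=75°
  cosα=0.2588 sinα=0.9659 | (4,2) | tMaxX 1.3523 tMaxY 0.6936 | tΔX 3.8637 tΔY 1.0353
    t=0.6936 [y] (4,3)
    t=1.3523 [x] (5,3) — stop
  → r_1 = 1.3523
beam 2: φ=0°, α=120°
  cosα=-0.5000 sinα=0.8660 | (4,2) | tMaxX 1.3000 tMaxY 0.7736 | tΔX 2.0000 tΔY 1.1547
    t=0.7736 [y] (4,3)
    t=1.3000 [x] (3,3)
    t=1.9283 [y] (3,4)
    t=3.0831 [y] (3,5) — stop
  → r_2 = 3.0831
beam 3: φ=45°, α=165°
  cosα=-0.9659 sinα=0.2588 | (4,2) | tMaxX 0.6729 tMaxY 2.5887 | tΔX 1.0353 tΔY 3.8637
    t=0.6729 [x] (3,2)
    t=1.7082 [x] (2,2)
    t=2.5887 [y] (2,3)
    t=2.7435 [x] (1,3)
    t=3.7788 [x] (0,3) — stop
  → r_3 = 3.7788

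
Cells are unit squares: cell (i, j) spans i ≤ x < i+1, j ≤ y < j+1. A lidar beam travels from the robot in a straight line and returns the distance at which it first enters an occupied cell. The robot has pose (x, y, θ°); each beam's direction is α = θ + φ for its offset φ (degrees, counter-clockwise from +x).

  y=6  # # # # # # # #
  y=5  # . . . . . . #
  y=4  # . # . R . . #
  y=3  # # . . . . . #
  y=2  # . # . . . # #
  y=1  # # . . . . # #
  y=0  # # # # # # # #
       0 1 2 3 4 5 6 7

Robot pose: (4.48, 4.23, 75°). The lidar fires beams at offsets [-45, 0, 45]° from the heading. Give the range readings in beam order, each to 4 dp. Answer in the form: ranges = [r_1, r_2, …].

ranges = [2.9098, 1.8324, 2.0438]

beam 1: φ=-45°, α=30°
  cosα=0.8660 sinα=0.5000 | (4,4) | tMaxX 0.6004 tMaxY 1.5400 | tΔX 1.1547 tΔY 2.0000
    t=0.6004 [x] (5,4)
    t=1.5400 [y] (5,5)
    t=1.7551 [x] (6,5)
    t=2.9098 [x] (7,5) — stop
  → r_1 = 2.9098
beam 2: φ=0°, α=75°
  cosα=0.2588 sinα=0.9659 | (4,4) | tMaxX 2.0091 tMaxY 0.7972 | tΔX 3.8637 tΔY 1.0353
    t=0.7972 [y] (4,5)
    t=1.8324 [y] (4,6) — stop
  → r_2 = 1.8324
beam 3: φ=45°, α=120°
  cosα=-0.5000 sinα=0.8660 | (4,4) | tMaxX 0.9600 tMaxY 0.8891 | tΔX 2.0000 tΔY 1.1547
    t=0.8891 [y] (4,5)
    t=0.9600 [x] (3,5)
    t=2.0438 [y] (3,6) — stop
  → r_3 = 2.0438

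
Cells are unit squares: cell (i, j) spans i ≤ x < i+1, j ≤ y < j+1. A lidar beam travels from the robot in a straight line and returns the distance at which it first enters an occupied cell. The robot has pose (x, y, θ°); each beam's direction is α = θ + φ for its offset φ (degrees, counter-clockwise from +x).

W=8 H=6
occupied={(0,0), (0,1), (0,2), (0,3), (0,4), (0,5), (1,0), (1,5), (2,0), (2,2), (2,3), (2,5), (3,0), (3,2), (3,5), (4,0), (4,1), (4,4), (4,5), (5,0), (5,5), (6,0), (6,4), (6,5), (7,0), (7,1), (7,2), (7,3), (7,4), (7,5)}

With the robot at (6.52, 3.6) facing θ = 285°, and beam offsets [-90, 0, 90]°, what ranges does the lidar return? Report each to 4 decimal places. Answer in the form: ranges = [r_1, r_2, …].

ranges = [2.6089, 1.8546, 0.4969]

beam 1: φ=-90°, α=195°
  d=(-0.9659,-0.2588)  start (6,3)  tX=0.5383 tY=2.3182  stride 1/|dx|=1.0353 1/|dy|=3.8637
    cross x-line → (5,3), t=0.5383
    cross x-line → (4,3), t=1.5736
    cross y-line → (4,2), t=2.3182
    cross x-line → (3,2), t=2.6089 (wall)
  → r_1 = 2.6089
beam 2: φ=0°, α=285°
  d=(0.2588,-0.9659)  start (6,3)  tX=1.8546 tY=0.6212  stride 1/|dx|=3.8637 1/|dy|=1.0353
    cross y-line → (6,2), t=0.6212
    cross y-line → (6,1), t=1.6564
    cross x-line → (7,1), t=1.8546 (wall)
  → r_2 = 1.8546
beam 3: φ=90°, α=15°
  d=(0.9659,0.2588)  start (6,3)  tX=0.4969 tY=1.5455  stride 1/|dx|=1.0353 1/|dy|=3.8637
    cross x-line → (7,3), t=0.4969 (wall)
  → r_3 = 0.4969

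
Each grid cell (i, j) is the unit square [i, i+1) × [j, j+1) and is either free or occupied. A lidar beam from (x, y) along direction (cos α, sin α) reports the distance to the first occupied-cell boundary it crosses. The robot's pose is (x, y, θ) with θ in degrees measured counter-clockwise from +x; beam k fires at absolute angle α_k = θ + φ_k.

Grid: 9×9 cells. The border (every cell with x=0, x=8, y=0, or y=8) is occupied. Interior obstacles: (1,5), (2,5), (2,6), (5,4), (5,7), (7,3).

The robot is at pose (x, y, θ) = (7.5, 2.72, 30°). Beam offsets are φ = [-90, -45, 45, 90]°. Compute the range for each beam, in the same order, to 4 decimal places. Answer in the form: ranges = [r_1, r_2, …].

ranges = [1.0000, 0.5176, 0.2899, 0.3233]

beam 1: φ=-90°, α=300°
  cosα=0.5000 sinα=-0.8660 | (7,2) | tMaxX 1.0000 tMaxY 0.8314 | tΔX 2.0000 tΔY 1.1547
    t=0.8314 [y] (7,1)
    t=1.0000 [x] (8,1) — stop
  → r_1 = 1.0000
beam 2: φ=-45°, α=345°
  cosα=0.9659 sinα=-0.2588 | (7,2) | tMaxX 0.5176 tMaxY 2.7819 | tΔX 1.0353 tΔY 3.8637
    t=0.5176 [x] (8,2) — stop
  → r_2 = 0.5176
beam 3: φ=45°, α=75°
  cosα=0.2588 sinα=0.9659 | (7,2) | tMaxX 1.9319 tMaxY 0.2899 | tΔX 3.8637 tΔY 1.0353
    t=0.2899 [y] (7,3) — stop
  → r_3 = 0.2899
beam 4: φ=90°, α=120°
  cosα=-0.5000 sinα=0.8660 | (7,2) | tMaxX 1.0000 tMaxY 0.3233 | tΔX 2.0000 tΔY 1.1547
    t=0.3233 [y] (7,3) — stop
  → r_4 = 0.3233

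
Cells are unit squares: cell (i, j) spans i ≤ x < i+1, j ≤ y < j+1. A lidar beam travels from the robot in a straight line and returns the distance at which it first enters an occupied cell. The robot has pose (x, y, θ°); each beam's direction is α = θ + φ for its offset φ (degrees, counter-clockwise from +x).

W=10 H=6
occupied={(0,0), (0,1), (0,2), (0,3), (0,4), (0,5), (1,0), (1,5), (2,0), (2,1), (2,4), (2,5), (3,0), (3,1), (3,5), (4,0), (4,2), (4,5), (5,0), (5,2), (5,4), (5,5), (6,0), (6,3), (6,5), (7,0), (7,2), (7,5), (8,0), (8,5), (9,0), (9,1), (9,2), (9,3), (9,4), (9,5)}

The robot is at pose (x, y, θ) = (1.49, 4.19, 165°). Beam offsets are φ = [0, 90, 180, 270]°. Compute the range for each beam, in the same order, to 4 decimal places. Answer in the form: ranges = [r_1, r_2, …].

beam 1: φ=0°, α=165°
  cosα=-0.9659 sinα=0.2588 | (1,4) | tMaxX 0.5073 tMaxY 3.1296 | tΔX 1.0353 tΔY 3.8637
    t=0.5073 [x] (0,4) — stop
  → r_1 = 0.5073
beam 2: φ=90°, α=255°
  cosα=-0.2588 sinα=-0.9659 | (1,4) | tMaxX 1.8932 tMaxY 0.1967 | tΔX 3.8637 tΔY 1.0353
    t=0.1967 [y] (1,3)
    t=1.2320 [y] (1,2)
    t=1.8932 [x] (0,2) — stop
  → r_2 = 1.8932
beam 3: φ=180°, α=345°
  cosα=0.9659 sinα=-0.2588 | (1,4) | tMaxX 0.5280 tMaxY 0.7341 | tΔX 1.0353 tΔY 3.8637
    t=0.5280 [x] (2,4) — stop
  → r_3 = 0.5280
beam 4: φ=270°, α=75°
  cosα=0.2588 sinα=0.9659 | (1,4) | tMaxX 1.9705 tMaxY 0.8386 | tΔX 3.8637 tΔY 1.0353
    t=0.8386 [y] (1,5) — stop
  → r_4 = 0.8386

ranges = [0.5073, 1.8932, 0.5280, 0.8386]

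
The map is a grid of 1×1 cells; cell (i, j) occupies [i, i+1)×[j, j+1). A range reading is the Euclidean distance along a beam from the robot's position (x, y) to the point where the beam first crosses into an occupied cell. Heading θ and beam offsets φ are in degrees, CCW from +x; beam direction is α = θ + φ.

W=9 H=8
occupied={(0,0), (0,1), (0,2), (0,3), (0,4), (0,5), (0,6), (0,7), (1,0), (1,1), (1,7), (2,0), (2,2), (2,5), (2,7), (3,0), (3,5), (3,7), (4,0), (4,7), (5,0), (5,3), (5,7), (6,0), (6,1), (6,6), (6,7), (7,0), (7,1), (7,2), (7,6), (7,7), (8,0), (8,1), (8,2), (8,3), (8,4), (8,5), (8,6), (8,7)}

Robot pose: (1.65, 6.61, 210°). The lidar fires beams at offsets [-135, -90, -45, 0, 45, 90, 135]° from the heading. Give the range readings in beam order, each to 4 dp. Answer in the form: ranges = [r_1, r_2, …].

ranges = [0.4038, 0.4503, 0.6729, 0.7506, 2.5114, 0.7044, 2.3569]

beam 1: φ=-135°, α=75°
  dir = (cos 75°, sin 75°) = (0.2588, 0.9659); from cell (1,6)
  next x-line at t=1.3523, next y-line at t=0.4038; Δt_x=3.8637, Δt_y=1.0353
    y: enter (1,7) at t=0.4038 ← occupied
  → r_1 = 0.4038
beam 2: φ=-90°, α=120°
  dir = (cos 120°, sin 120°) = (-0.5000, 0.8660); from cell (1,6)
  next x-line at t=1.3000, next y-line at t=0.4503; Δt_x=2.0000, Δt_y=1.1547
    y: enter (1,7) at t=0.4503 ← occupied
  → r_2 = 0.4503
beam 3: φ=-45°, α=165°
  dir = (cos 165°, sin 165°) = (-0.9659, 0.2588); from cell (1,6)
  next x-line at t=0.6729, next y-line at t=1.5068; Δt_x=1.0353, Δt_y=3.8637
    x: enter (0,6) at t=0.6729 ← occupied
  → r_3 = 0.6729
beam 4: φ=0°, α=210°
  dir = (cos 210°, sin 210°) = (-0.8660, -0.5000); from cell (1,6)
  next x-line at t=0.7506, next y-line at t=1.2200; Δt_x=1.1547, Δt_y=2.0000
    x: enter (0,6) at t=0.7506 ← occupied
  → r_4 = 0.7506
beam 5: φ=45°, α=255°
  dir = (cos 255°, sin 255°) = (-0.2588, -0.9659); from cell (1,6)
  next x-line at t=2.5114, next y-line at t=0.6315; Δt_x=3.8637, Δt_y=1.0353
    y: enter (1,5) at t=0.6315
    y: enter (1,4) at t=1.6668
    x: enter (0,4) at t=2.5114 ← occupied
  → r_5 = 2.5114
beam 6: φ=90°, α=300°
  dir = (cos 300°, sin 300°) = (0.5000, -0.8660); from cell (1,6)
  next x-line at t=0.7000, next y-line at t=0.7044; Δt_x=2.0000, Δt_y=1.1547
    x: enter (2,6) at t=0.7000
    y: enter (2,5) at t=0.7044 ← occupied
  → r_6 = 0.7044
beam 7: φ=135°, α=345°
  dir = (cos 345°, sin 345°) = (0.9659, -0.2588); from cell (1,6)
  next x-line at t=0.3623, next y-line at t=2.3569; Δt_x=1.0353, Δt_y=3.8637
    x: enter (2,6) at t=0.3623
    x: enter (3,6) at t=1.3976
    y: enter (3,5) at t=2.3569 ← occupied
  → r_7 = 2.3569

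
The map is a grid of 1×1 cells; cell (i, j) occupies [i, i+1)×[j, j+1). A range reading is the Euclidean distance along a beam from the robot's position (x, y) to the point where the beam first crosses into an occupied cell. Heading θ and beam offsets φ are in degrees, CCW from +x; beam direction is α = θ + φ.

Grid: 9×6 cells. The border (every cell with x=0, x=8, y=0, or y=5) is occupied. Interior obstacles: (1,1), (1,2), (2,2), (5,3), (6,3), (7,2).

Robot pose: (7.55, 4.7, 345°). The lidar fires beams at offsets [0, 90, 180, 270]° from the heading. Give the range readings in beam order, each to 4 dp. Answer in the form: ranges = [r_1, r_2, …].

ranges = [0.4659, 0.3106, 1.1591, 1.7600]

beam 1: φ=0°, α=345°
  cosα=0.9659 sinα=-0.2588 | (7,4) | tMaxX 0.4659 tMaxY 2.7046 | tΔX 1.0353 tΔY 3.8637
    t=0.4659 [x] (8,4) — stop
  → r_1 = 0.4659
beam 2: φ=90°, α=75°
  cosα=0.2588 sinα=0.9659 | (7,4) | tMaxX 1.7387 tMaxY 0.3106 | tΔX 3.8637 tΔY 1.0353
    t=0.3106 [y] (7,5) — stop
  → r_2 = 0.3106
beam 3: φ=180°, α=165°
  cosα=-0.9659 sinα=0.2588 | (7,4) | tMaxX 0.5694 tMaxY 1.1591 | tΔX 1.0353 tΔY 3.8637
    t=0.5694 [x] (6,4)
    t=1.1591 [y] (6,5) — stop
  → r_3 = 1.1591
beam 4: φ=270°, α=255°
  cosα=-0.2588 sinα=-0.9659 | (7,4) | tMaxX 2.1250 tMaxY 0.7247 | tΔX 3.8637 tΔY 1.0353
    t=0.7247 [y] (7,3)
    t=1.7600 [y] (7,2) — stop
  → r_4 = 1.7600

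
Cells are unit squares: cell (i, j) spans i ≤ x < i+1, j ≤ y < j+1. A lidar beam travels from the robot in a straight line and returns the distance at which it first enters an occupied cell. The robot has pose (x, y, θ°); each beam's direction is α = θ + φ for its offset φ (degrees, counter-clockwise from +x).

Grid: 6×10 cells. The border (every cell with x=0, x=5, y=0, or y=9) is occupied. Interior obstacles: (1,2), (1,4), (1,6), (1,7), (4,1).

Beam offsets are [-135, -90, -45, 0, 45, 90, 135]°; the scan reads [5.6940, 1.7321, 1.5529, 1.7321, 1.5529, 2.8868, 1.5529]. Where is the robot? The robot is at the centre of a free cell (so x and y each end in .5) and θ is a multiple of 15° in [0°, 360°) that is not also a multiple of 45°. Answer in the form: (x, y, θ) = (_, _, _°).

(x, y, θ) = (3.5, 7.5, 60°)

The pose lattice has 27·16 = 432 candidates. Test each by forward raycasting.
  (4.5, 2.5, 240°): beam 1 = 6.7293 ≠ 5.6940 ✗
  (2.5, 6.5, 345°): beam 1 = 0.5774 ≠ 5.6940 ✗
  (3.5, 3.5, 165°): beam 1 = 1.7321 ≠ 5.6940 ✗
  …
  (3.5, 7.5, 60°): r_1=5.6940, r_2=1.7321, r_3=1.5529, r_4=1.7321, r_5=1.5529, r_6=2.8868, r_7=1.5529 — all match ✓
Only this pose fits every beam.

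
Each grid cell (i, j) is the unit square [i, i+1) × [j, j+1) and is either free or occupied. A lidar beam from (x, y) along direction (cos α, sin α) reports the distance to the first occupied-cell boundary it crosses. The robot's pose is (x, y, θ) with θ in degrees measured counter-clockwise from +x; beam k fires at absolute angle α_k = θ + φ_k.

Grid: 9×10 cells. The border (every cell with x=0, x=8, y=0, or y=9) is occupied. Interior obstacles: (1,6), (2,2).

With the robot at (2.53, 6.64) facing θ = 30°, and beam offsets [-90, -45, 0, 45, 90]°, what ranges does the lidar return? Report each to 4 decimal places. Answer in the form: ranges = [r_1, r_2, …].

beam 1: φ=-90°, α=300°
  direction (0.5000, -0.8660); cell (2,6); t to first gridline: x 0.9400, y 0.7390 (then +2.0000 / +1.1547)
    (2,5) via y @ 0.7390
    (3,5) via x @ 0.9400
    (3,4) via y @ 1.8937
    (4,4) via x @ 2.9400
    (4,3) via y @ 3.0484
    (4,2) via y @ 4.2031
    (5,2) via x @ 4.9400
    (5,1) via y @ 5.3578
    (5,0) via y @ 6.5125  # hit
  → r_1 = 6.5125
beam 2: φ=-45°, α=345°
  direction (0.9659, -0.2588); cell (2,6); t to first gridline: x 0.4866, y 2.4728 (then +1.0353 / +3.8637)
    (3,6) via x @ 0.4866
    (4,6) via x @ 1.5219
    (4,5) via y @ 2.4728
    (5,5) via x @ 2.5571
    (6,5) via x @ 3.5924
    (7,5) via x @ 4.6277
    (8,5) via x @ 5.6630  # hit
  → r_2 = 5.6630
beam 3: φ=0°, α=30°
  direction (0.8660, 0.5000); cell (2,6); t to first gridline: x 0.5427, y 0.7200 (then +1.1547 / +2.0000)
    (3,6) via x @ 0.5427
    (3,7) via y @ 0.7200
    (4,7) via x @ 1.6974
    (4,8) via y @ 2.7200
    (5,8) via x @ 2.8521
    (6,8) via x @ 4.0068
    (6,9) via y @ 4.7200  # hit
  → r_3 = 4.7200
beam 4: φ=45°, α=75°
  direction (0.2588, 0.9659); cell (2,6); t to first gridline: x 1.8159, y 0.3727 (then +3.8637 / +1.0353)
    (2,7) via y @ 0.3727
    (2,8) via y @ 1.4080
    (3,8) via x @ 1.8159
    (3,9) via y @ 2.4433  # hit
  → r_4 = 2.4433
beam 5: φ=90°, α=120°
  direction (-0.5000, 0.8660); cell (2,6); t to first gridline: x 1.0600, y 0.4157 (then +2.0000 / +1.1547)
    (2,7) via y @ 0.4157
    (1,7) via x @ 1.0600
    (1,8) via y @ 1.5704
    (1,9) via y @ 2.7251  # hit
  → r_5 = 2.7251

ranges = [6.5125, 5.6630, 4.7200, 2.4433, 2.7251]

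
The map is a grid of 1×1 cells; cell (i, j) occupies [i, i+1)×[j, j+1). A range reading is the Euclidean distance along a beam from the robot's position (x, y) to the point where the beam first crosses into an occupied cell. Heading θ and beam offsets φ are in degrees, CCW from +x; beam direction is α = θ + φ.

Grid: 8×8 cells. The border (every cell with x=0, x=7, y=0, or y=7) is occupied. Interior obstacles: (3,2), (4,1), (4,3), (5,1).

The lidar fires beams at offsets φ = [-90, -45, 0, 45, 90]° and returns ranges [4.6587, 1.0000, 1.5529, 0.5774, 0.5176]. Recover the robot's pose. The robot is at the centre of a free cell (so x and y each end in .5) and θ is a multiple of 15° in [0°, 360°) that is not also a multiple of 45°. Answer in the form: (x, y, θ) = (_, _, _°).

The pose lattice has 32·16 = 512 candidates. Test each by forward raycasting.
  (3.5, 1.5, 150°): beam 1 = 0.5774 ≠ 4.6587 ✗
  (6.5, 3.5, 30°): beam 1 = 1.0000 ≠ 4.6587 ✗
  (4.5, 4.5, 165°): beam 1 = 2.5882 ≠ 4.6587 ✗
  …
  (5.5, 2.5, 195°): r_1=4.6587, r_2=1.0000, r_3=1.5529, r_4=0.5774, r_5=0.5176 — all match ✓
Unique over the lattice → pose = (5.5, 2.5, 195°).

(x, y, θ) = (5.5, 2.5, 195°)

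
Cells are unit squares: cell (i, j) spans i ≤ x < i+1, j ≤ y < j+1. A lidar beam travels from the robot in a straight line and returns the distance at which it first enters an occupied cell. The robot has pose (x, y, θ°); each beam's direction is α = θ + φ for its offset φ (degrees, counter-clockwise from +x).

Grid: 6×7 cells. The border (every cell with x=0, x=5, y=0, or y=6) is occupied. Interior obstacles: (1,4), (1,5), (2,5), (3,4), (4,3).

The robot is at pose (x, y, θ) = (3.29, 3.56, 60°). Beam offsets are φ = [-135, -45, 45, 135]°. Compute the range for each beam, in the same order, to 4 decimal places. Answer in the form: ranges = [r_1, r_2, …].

ranges = [2.6503, 0.7350, 0.4555, 2.3708]

beam 1: φ=-135°, α=285°
  direction (0.2588, -0.9659); cell (3,3); t to first gridline: x 2.7432, y 0.5798 (then +3.8637 / +1.0353)
    (3,2) via y @ 0.5798
    (3,1) via y @ 1.6150
    (3,0) via y @ 2.6503  # hit
  → r_1 = 2.6503
beam 2: φ=-45°, α=15°
  direction (0.9659, 0.2588); cell (3,3); t to first gridline: x 0.7350, y 1.7000 (then +1.0353 / +3.8637)
    (4,3) via x @ 0.7350  # hit
  → r_2 = 0.7350
beam 3: φ=45°, α=105°
  direction (-0.2588, 0.9659); cell (3,3); t to first gridline: x 1.1205, y 0.4555 (then +3.8637 / +1.0353)
    (3,4) via y @ 0.4555  # hit
  → r_3 = 0.4555
beam 4: φ=135°, α=195°
  direction (-0.9659, -0.2588); cell (3,3); t to first gridline: x 0.3002, y 2.1637 (then +1.0353 / +3.8637)
    (2,3) via x @ 0.3002
    (1,3) via x @ 1.3355
    (1,2) via y @ 2.1637
    (0,2) via x @ 2.3708  # hit
  → r_4 = 2.3708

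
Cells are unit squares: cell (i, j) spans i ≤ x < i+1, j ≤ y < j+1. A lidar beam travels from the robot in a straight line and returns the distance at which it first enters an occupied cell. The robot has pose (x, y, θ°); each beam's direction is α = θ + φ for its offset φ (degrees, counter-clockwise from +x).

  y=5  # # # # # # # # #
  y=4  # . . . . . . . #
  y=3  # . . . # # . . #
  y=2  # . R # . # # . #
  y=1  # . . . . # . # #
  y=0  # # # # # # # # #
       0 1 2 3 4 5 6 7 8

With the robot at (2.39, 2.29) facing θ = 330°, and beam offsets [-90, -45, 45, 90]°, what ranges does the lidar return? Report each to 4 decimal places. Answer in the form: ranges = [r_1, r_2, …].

ranges = [1.4896, 1.3355, 0.6315, 3.1292]

beam 1: φ=-90°, α=240°
  d=(-0.5000,-0.8660)  start (2,2)  tX=0.7800 tY=0.3349  stride 1/|dx|=2.0000 1/|dy|=1.1547
    cross y-line → (2,1), t=0.3349
    cross x-line → (1,1), t=0.7800
    cross y-line → (1,0), t=1.4896 (wall)
  → r_1 = 1.4896
beam 2: φ=-45°, α=285°
  d=(0.2588,-0.9659)  start (2,2)  tX=2.3569 tY=0.3002  stride 1/|dx|=3.8637 1/|dy|=1.0353
    cross y-line → (2,1), t=0.3002
    cross y-line → (2,0), t=1.3355 (wall)
  → r_2 = 1.3355
beam 3: φ=45°, α=15°
  d=(0.9659,0.2588)  start (2,2)  tX=0.6315 tY=2.7432  stride 1/|dx|=1.0353 1/|dy|=3.8637
    cross x-line → (3,2), t=0.6315 (wall)
  → r_3 = 0.6315
beam 4: φ=90°, α=60°
  d=(0.5000,0.8660)  start (2,2)  tX=1.2200 tY=0.8198  stride 1/|dx|=2.0000 1/|dy|=1.1547
    cross y-line → (2,3), t=0.8198
    cross x-line → (3,3), t=1.2200
    cross y-line → (3,4), t=1.9745
    cross y-line → (3,5), t=3.1292 (wall)
  → r_4 = 3.1292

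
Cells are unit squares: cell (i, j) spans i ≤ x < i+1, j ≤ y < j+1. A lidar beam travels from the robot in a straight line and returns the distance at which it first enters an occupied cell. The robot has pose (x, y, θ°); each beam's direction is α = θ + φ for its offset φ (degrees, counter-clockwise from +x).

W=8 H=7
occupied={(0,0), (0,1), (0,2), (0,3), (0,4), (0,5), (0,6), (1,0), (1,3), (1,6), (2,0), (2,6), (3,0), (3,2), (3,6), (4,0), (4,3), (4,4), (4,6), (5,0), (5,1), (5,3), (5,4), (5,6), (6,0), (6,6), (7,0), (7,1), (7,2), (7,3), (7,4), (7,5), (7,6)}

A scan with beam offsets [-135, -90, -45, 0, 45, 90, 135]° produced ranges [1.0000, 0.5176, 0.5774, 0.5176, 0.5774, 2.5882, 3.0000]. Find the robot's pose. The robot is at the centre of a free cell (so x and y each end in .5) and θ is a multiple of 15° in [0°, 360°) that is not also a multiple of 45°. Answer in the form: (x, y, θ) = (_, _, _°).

Candidates: 23 free-cell centres × 16 headings = 368 poses. Raycast each; keep the one whose scan matches to 4 dp.
  (3.5, 1.5, 105°): beam 2 = 1.5529 ≠ 0.5176 ✗
  (6.5, 2.5, 75°): beam 4 = 1.9319 ≠ 0.5176 ✗
  (6.5, 2.5, 240°): beam 1 = 1.9319 ≠ 1.0000 ✗
  (2.5, 4.5, 150°): beam 1 = 1.5529 ≠ 1.0000 ✗
  …
  (1.5, 4.5, 255°): r_1=1.0000, r_2=0.5176, r_3=0.5774, r_4=0.5176, r_5=0.5774, r_6=2.5882, r_7=3.0000 — all match ✓
Only this pose fits every beam.

(x, y, θ) = (1.5, 4.5, 255°)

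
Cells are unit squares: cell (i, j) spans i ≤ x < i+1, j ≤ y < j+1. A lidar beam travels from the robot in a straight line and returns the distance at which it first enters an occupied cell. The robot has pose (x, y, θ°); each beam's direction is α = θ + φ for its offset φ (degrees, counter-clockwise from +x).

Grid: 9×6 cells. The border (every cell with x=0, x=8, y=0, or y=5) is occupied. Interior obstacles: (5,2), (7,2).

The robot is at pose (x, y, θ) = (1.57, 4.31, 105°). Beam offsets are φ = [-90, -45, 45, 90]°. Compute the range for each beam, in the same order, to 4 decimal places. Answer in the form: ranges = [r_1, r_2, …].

ranges = [2.6660, 0.7967, 0.6582, 0.5901]

beam 1: φ=-90°, α=15°
  dir = (cos 15°, sin 15°) = (0.9659, 0.2588); from cell (1,4)
  next x-line at t=0.4452, next y-line at t=2.6660; Δt_x=1.0353, Δt_y=3.8637
    x: enter (2,4) at t=0.4452
    x: enter (3,4) at t=1.4804
    x: enter (4,4) at t=2.5157
    y: enter (4,5) at t=2.6660 ← occupied
  → r_1 = 2.6660
beam 2: φ=-45°, α=60°
  dir = (cos 60°, sin 60°) = (0.5000, 0.8660); from cell (1,4)
  next x-line at t=0.8600, next y-line at t=0.7967; Δt_x=2.0000, Δt_y=1.1547
    y: enter (1,5) at t=0.7967 ← occupied
  → r_2 = 0.7967
beam 3: φ=45°, α=150°
  dir = (cos 150°, sin 150°) = (-0.8660, 0.5000); from cell (1,4)
  next x-line at t=0.6582, next y-line at t=1.3800; Δt_x=1.1547, Δt_y=2.0000
    x: enter (0,4) at t=0.6582 ← occupied
  → r_3 = 0.6582
beam 4: φ=90°, α=195°
  dir = (cos 195°, sin 195°) = (-0.9659, -0.2588); from cell (1,4)
  next x-line at t=0.5901, next y-line at t=1.1977; Δt_x=1.0353, Δt_y=3.8637
    x: enter (0,4) at t=0.5901 ← occupied
  → r_4 = 0.5901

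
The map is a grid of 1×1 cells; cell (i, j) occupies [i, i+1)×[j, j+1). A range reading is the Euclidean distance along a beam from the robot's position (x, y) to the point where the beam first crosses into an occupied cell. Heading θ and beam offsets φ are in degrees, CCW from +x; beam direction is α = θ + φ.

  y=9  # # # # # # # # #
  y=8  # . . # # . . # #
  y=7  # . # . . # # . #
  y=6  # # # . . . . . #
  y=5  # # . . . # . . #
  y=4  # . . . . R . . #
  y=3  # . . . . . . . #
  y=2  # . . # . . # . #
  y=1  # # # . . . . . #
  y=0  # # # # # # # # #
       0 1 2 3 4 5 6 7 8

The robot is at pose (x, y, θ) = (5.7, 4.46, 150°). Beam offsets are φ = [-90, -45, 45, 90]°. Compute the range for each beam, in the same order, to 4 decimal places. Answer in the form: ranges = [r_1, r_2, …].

beam 1: φ=-90°, α=60°
  cosα=0.5000 sinα=0.8660 | (5,4) | tMaxX 0.6000 tMaxY 0.6235 | tΔX 2.0000 tΔY 1.1547
    t=0.6000 [x] (6,4)
    t=0.6235 [y] (6,5)
    t=1.7782 [y] (6,6)
    t=2.6000 [x] (7,6)
    t=2.9329 [y] (7,7)
    t=4.0876 [y] (7,8) — stop
  → r_1 = 4.0876
beam 2: φ=-45°, α=105°
  cosα=-0.2588 sinα=0.9659 | (5,4) | tMaxX 2.7046 tMaxY 0.5590 | tΔX 3.8637 tΔY 1.0353
    t=0.5590 [y] (5,5) — stop
  → r_2 = 0.5590
beam 3: φ=45°, α=195°
  cosα=-0.9659 sinα=-0.2588 | (5,4) | tMaxX 0.7247 tMaxY 1.7773 | tΔX 1.0353 tΔY 3.8637
    t=0.7247 [x] (4,4)
    t=1.7600 [x] (3,4)
    t=1.7773 [y] (3,3)
    t=2.7952 [x] (2,3)
    t=3.8305 [x] (1,3)
    t=4.8658 [x] (0,3) — stop
  → r_3 = 4.8658
beam 4: φ=90°, α=240°
  cosα=-0.5000 sinα=-0.8660 | (5,4) | tMaxX 1.4000 tMaxY 0.5312 | tΔX 2.0000 tΔY 1.1547
    t=0.5312 [y] (5,3)
    t=1.4000 [x] (4,3)
    t=1.6859 [y] (4,2)
    t=2.8406 [y] (4,1)
    t=3.4000 [x] (3,1)
    t=3.9953 [y] (3,0) — stop
  → r_4 = 3.9953

ranges = [4.0876, 0.5590, 4.8658, 3.9953]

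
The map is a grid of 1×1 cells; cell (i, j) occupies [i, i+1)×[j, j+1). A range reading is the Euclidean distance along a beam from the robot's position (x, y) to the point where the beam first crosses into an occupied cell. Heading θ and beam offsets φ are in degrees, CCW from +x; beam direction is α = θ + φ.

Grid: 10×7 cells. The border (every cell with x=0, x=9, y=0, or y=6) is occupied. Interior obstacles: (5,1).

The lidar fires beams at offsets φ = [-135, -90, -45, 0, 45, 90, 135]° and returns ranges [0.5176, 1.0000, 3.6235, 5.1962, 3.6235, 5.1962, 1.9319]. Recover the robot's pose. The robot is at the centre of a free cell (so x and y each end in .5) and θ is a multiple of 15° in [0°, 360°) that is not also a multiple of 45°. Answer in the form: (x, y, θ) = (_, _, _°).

Enumerate (i+0.5, j+0.5, θ) over the 39 free cells and 16 admissible headings. For each, cast all 7 beams and compare to the given ranges.
  (3.5, 3.5, 165°): beam 1 = 5.0000 ≠ 0.5176 ✗
  (7.5, 5.5, 345°): beam 1 = 7.5056 ≠ 0.5176 ✗
  (7.5, 5.5, 150°): beam 1 = 1.5529 ≠ 0.5176 ✗
  …
  (4.5, 5.5, 240°): r_1=0.5176, r_2=1.0000, r_3=3.6235, r_4=5.1962, r_5=3.6235, r_6=5.1962, r_7=1.9319 — all match ✓
Unique over the lattice → pose = (4.5, 5.5, 240°).

(x, y, θ) = (4.5, 5.5, 240°)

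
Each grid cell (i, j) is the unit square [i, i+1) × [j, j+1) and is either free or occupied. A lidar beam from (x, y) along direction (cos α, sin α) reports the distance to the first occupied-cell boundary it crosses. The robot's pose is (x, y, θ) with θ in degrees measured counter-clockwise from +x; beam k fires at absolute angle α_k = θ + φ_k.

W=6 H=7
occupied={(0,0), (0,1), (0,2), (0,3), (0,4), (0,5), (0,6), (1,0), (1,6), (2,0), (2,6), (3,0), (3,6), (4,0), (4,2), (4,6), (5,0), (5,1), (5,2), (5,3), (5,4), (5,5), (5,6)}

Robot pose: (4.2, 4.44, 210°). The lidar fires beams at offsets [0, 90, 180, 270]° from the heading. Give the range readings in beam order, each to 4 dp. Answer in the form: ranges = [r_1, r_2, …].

ranges = [3.6950, 1.6000, 0.9238, 1.8013]

beam 1: φ=0°, α=210°
  cosα=-0.8660 sinα=-0.5000 | (4,4) | tMaxX 0.2309 tMaxY 0.8800 | tΔX 1.1547 tΔY 2.0000
    t=0.2309 [x] (3,4)
    t=0.8800 [y] (3,3)
    t=1.3856 [x] (2,3)
    t=2.5403 [x] (1,3)
    t=2.8800 [y] (1,2)
    t=3.6950 [x] (0,2) — stop
  → r_1 = 3.6950
beam 2: φ=90°, α=300°
  cosα=0.5000 sinα=-0.8660 | (4,4) | tMaxX 1.6000 tMaxY 0.5081 | tΔX 2.0000 tΔY 1.1547
    t=0.5081 [y] (4,3)
    t=1.6000 [x] (5,3) — stop
  → r_2 = 1.6000
beam 3: φ=180°, α=30°
  cosα=0.8660 sinα=0.5000 | (4,4) | tMaxX 0.9238 tMaxY 1.1200 | tΔX 1.1547 tΔY 2.0000
    t=0.9238 [x] (5,4) — stop
  → r_3 = 0.9238
beam 4: φ=270°, α=120°
  cosα=-0.5000 sinα=0.8660 | (4,4) | tMaxX 0.4000 tMaxY 0.6466 | tΔX 2.0000 tΔY 1.1547
    t=0.4000 [x] (3,4)
    t=0.6466 [y] (3,5)
    t=1.8013 [y] (3,6) — stop
  → r_4 = 1.8013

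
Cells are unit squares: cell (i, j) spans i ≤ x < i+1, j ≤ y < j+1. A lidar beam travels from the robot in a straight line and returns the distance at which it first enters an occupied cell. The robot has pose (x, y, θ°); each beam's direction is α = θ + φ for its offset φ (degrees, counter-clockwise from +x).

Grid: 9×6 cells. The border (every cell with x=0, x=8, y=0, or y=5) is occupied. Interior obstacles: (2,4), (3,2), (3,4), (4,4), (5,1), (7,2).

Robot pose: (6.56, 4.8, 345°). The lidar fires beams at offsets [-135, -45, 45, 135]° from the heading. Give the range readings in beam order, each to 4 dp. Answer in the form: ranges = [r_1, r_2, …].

beam 1: φ=-135°, α=210°
  dir = (cos 210°, sin 210°) = (-0.8660, -0.5000); from cell (6,4)
  next x-line at t=0.6466, next y-line at t=1.6000; Δt_x=1.1547, Δt_y=2.0000
    x: enter (5,4) at t=0.6466
    y: enter (5,3) at t=1.6000
    x: enter (4,3) at t=1.8013
    x: enter (3,3) at t=2.9560
    y: enter (3,2) at t=3.6000 ← occupied
  → r_1 = 3.6000
beam 2: φ=-45°, α=300°
  dir = (cos 300°, sin 300°) = (0.5000, -0.8660); from cell (6,4)
  next x-line at t=0.8800, next y-line at t=0.9238; Δt_x=2.0000, Δt_y=1.1547
    x: enter (7,4) at t=0.8800
    y: enter (7,3) at t=0.9238
    y: enter (7,2) at t=2.0785 ← occupied
  → r_2 = 2.0785
beam 3: φ=45°, α=30°
  dir = (cos 30°, sin 30°) = (0.8660, 0.5000); from cell (6,4)
  next x-line at t=0.5081, next y-line at t=0.4000; Δt_x=1.1547, Δt_y=2.0000
    y: enter (6,5) at t=0.4000 ← occupied
  → r_3 = 0.4000
beam 4: φ=135°, α=120°
  dir = (cos 120°, sin 120°) = (-0.5000, 0.8660); from cell (6,4)
  next x-line at t=1.1200, next y-line at t=0.2309; Δt_x=2.0000, Δt_y=1.1547
    y: enter (6,5) at t=0.2309 ← occupied
  → r_4 = 0.2309

ranges = [3.6000, 2.0785, 0.4000, 0.2309]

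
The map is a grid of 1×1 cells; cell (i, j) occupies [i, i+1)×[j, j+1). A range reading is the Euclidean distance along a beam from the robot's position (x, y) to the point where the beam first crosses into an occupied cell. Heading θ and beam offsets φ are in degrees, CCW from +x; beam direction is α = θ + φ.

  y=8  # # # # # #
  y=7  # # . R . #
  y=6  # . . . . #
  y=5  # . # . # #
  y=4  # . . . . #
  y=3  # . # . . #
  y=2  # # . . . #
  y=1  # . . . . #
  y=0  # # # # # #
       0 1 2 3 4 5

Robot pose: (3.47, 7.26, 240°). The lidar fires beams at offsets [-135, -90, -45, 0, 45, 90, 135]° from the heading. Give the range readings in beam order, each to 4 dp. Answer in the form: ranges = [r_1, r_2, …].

ranges = [0.7661, 1.4800, 2.5571, 1.4549, 2.0478, 1.7667, 1.5840]

beam 1: φ=-135°, α=105°
  d=(-0.2588,0.9659)  start (3,7)  tX=1.8159 tY=0.7661  stride 1/|dx|=3.8637 1/|dy|=1.0353
    cross y-line → (3,8), t=0.7661 (wall)
  → r_1 = 0.7661
beam 2: φ=-90°, α=150°
  d=(-0.8660,0.5000)  start (3,7)  tX=0.5427 tY=1.4800  stride 1/|dx|=1.1547 1/|dy|=2.0000
    cross x-line → (2,7), t=0.5427
    cross y-line → (2,8), t=1.4800 (wall)
  → r_2 = 1.4800
beam 3: φ=-45°, α=195°
  d=(-0.9659,-0.2588)  start (3,7)  tX=0.4866 tY=1.0046  stride 1/|dx|=1.0353 1/|dy|=3.8637
    cross x-line → (2,7), t=0.4866
    cross y-line → (2,6), t=1.0046
    cross x-line → (1,6), t=1.5219
    cross x-line → (0,6), t=2.5571 (wall)
  → r_3 = 2.5571
beam 4: φ=0°, α=240°
  d=(-0.5000,-0.8660)  start (3,7)  tX=0.9400 tY=0.3002  stride 1/|dx|=2.0000 1/|dy|=1.1547
    cross y-line → (3,6), t=0.3002
    cross x-line → (2,6), t=0.9400
    cross y-line → (2,5), t=1.4549 (wall)
  → r_4 = 1.4549
beam 5: φ=45°, α=285°
  d=(0.2588,-0.9659)  start (3,7)  tX=2.0478 tY=0.2692  stride 1/|dx|=3.8637 1/|dy|=1.0353
    cross y-line → (3,6), t=0.2692
    cross y-line → (3,5), t=1.3044
    cross x-line → (4,5), t=2.0478 (wall)
  → r_5 = 2.0478
beam 6: φ=90°, α=330°
  d=(0.8660,-0.5000)  start (3,7)  tX=0.6120 tY=0.5200  stride 1/|dx|=1.1547 1/|dy|=2.0000
    cross y-line → (3,6), t=0.5200
    cross x-line → (4,6), t=0.6120
    cross x-line → (5,6), t=1.7667 (wall)
  → r_6 = 1.7667
beam 7: φ=135°, α=15°
  d=(0.9659,0.2588)  start (3,7)  tX=0.5487 tY=2.8591  stride 1/|dx|=1.0353 1/|dy|=3.8637
    cross x-line → (4,7), t=0.5487
    cross x-line → (5,7), t=1.5840 (wall)
  → r_7 = 1.5840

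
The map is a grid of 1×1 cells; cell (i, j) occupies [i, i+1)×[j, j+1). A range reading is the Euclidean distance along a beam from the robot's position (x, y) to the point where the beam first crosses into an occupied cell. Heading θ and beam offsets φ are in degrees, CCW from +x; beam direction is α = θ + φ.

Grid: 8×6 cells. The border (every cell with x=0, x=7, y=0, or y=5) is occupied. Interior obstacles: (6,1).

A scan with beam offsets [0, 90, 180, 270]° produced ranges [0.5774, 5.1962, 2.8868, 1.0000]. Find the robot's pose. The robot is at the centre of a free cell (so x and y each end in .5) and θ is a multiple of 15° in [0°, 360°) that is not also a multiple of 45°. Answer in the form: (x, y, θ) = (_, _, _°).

The pose lattice has 23·16 = 368 candidates. Test each by forward raycasting.
  (3.5, 3.5, 165°): beam 1 = 2.5882 ≠ 0.5774 ✗
  (3.5, 1.5, 345°): beam 1 = 1.9319 ≠ 0.5774 ✗
  (6.5, 4.5, 330°): beam 2 = 0.5774 ≠ 5.1962 ✗
  (6.5, 2.5, 75°): beam 1 = 1.9319 ≠ 0.5774 ✗
  (5.5, 3.5, 15°): beam 1 = 1.5529 ≠ 0.5774 ✗
  …
  (5.5, 4.5, 120°): r_1=0.5774, r_2=5.1962, r_3=2.8868, r_4=1.0000 — all match ✓
No second candidate reproduces the full scan.

(x, y, θ) = (5.5, 4.5, 120°)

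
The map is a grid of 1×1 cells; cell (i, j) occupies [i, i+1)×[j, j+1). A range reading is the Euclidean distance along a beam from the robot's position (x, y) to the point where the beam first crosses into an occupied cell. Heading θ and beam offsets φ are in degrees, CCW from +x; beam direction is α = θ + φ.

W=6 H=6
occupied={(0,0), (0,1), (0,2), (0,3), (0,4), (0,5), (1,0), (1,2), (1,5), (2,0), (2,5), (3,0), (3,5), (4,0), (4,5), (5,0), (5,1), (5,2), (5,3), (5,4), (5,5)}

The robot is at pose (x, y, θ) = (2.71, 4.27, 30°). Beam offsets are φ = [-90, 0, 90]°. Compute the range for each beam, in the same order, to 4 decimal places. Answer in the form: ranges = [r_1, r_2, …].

ranges = [3.7759, 1.4600, 0.8429]

beam 1: φ=-90°, α=300°
  d=(0.5000,-0.8660)  start (2,4)  tX=0.5800 tY=0.3118  stride 1/|dx|=2.0000 1/|dy|=1.1547
    cross y-line → (2,3), t=0.3118
    cross x-line → (3,3), t=0.5800
    cross y-line → (3,2), t=1.4665
    cross x-line → (4,2), t=2.5800
    cross y-line → (4,1), t=2.6212
    cross y-line → (4,0), t=3.7759 (wall)
  → r_1 = 3.7759
beam 2: φ=0°, α=30°
  d=(0.8660,0.5000)  start (2,4)  tX=0.3349 tY=1.4600  stride 1/|dx|=1.1547 1/|dy|=2.0000
    cross x-line → (3,4), t=0.3349
    cross y-line → (3,5), t=1.4600 (wall)
  → r_2 = 1.4600
beam 3: φ=90°, α=120°
  d=(-0.5000,0.8660)  start (2,4)  tX=1.4200 tY=0.8429  stride 1/|dx|=2.0000 1/|dy|=1.1547
    cross y-line → (2,5), t=0.8429 (wall)
  → r_3 = 0.8429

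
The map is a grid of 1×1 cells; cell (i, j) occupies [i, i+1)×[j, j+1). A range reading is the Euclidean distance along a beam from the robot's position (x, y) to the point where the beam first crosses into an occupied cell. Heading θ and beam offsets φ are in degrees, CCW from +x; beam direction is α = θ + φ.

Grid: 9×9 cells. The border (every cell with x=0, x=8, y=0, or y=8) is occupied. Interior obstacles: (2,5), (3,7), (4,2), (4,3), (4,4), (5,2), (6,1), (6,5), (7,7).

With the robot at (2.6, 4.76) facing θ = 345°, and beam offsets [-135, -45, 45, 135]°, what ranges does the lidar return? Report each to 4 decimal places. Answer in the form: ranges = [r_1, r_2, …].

beam 1: φ=-135°, α=210°
  cosα=-0.8660 sinα=-0.5000 | (2,4) | tMaxX 0.6928 tMaxY 1.5200 | tΔX 1.1547 tΔY 2.0000
    t=0.6928 [x] (1,4)
    t=1.5200 [y] (1,3)
    t=1.8475 [x] (0,3) — stop
  → r_1 = 1.8475
beam 2: φ=-45°, α=300°
  cosα=0.5000 sinα=-0.8660 | (2,4) | tMaxX 0.8000 tMaxY 0.8776 | tΔX 2.0000 tΔY 1.1547
    t=0.8000 [x] (3,4)
    t=0.8776 [y] (3,3)
    t=2.0323 [y] (3,2)
    t=2.8000 [x] (4,2) — stop
  → r_2 = 2.8000
beam 3: φ=45°, α=30°
  cosα=0.8660 sinα=0.5000 | (2,4) | tMaxX 0.4619 tMaxY 0.4800 | tΔX 1.1547 tΔY 2.0000
    t=0.4619 [x] (3,4)
    t=0.4800 [y] (3,5)
    t=1.6166 [x] (4,5)
    t=2.4800 [y] (4,6)
    t=2.7713 [x] (5,6)
    t=3.9260 [x] (6,6)
    t=4.4800 [y] (6,7)
    t=5.0807 [x] (7,7) — stop
  → r_3 = 5.0807
beam 4: φ=135°, α=120°
  cosα=-0.5000 sinα=0.8660 | (2,4) | tMaxX 1.2000 tMaxY 0.2771 | tΔX 2.0000 tΔY 1.1547
    t=0.2771 [y] (2,5) — stop
  → r_4 = 0.2771

ranges = [1.8475, 2.8000, 5.0807, 0.2771]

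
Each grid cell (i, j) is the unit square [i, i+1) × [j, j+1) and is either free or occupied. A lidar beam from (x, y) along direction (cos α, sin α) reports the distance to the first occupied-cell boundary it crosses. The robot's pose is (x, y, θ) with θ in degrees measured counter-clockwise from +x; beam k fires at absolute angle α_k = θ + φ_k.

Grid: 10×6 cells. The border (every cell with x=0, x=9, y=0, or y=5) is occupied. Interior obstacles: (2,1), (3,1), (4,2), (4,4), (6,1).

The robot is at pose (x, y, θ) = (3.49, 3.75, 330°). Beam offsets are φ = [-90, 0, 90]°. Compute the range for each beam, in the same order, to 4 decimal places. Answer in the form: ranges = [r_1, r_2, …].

beam 1: φ=-90°, α=240°
  dir = (cos 240°, sin 240°) = (-0.5000, -0.8660); from cell (3,3)
  next x-line at t=0.9800, next y-line at t=0.8660; Δt_x=2.0000, Δt_y=1.1547
    y: enter (3,2) at t=0.8660
    x: enter (2,2) at t=0.9800
    y: enter (2,1) at t=2.0207 ← occupied
  → r_1 = 2.0207
beam 2: φ=0°, α=330°
  dir = (cos 330°, sin 330°) = (0.8660, -0.5000); from cell (3,3)
  next x-line at t=0.5889, next y-line at t=1.5000; Δt_x=1.1547, Δt_y=2.0000
    x: enter (4,3) at t=0.5889
    y: enter (4,2) at t=1.5000 ← occupied
  → r_2 = 1.5000
beam 3: φ=90°, α=60°
  dir = (cos 60°, sin 60°) = (0.5000, 0.8660); from cell (3,3)
  next x-line at t=1.0200, next y-line at t=0.2887; Δt_x=2.0000, Δt_y=1.1547
    y: enter (3,4) at t=0.2887
    x: enter (4,4) at t=1.0200 ← occupied
  → r_3 = 1.0200

ranges = [2.0207, 1.5000, 1.0200]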